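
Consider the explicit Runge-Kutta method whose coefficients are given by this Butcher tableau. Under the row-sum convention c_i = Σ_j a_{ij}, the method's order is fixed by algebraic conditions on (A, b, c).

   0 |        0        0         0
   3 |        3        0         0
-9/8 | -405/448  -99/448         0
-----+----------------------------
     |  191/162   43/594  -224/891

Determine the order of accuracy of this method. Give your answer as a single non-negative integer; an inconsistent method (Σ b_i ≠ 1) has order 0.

3

b = (191/162, 43/594, -224/891)
c = (0, 3, -9/8)
Ac = (0, 0, -297/448)
Σ b_i: 191/162·1 + 43/594·1 + (-224/891)·1 = 1 ✓
b·c: 43/594·3 + (-224/891)·(-9/8) = 1/2 ✓
b·c²: 43/594·9 + (-224/891)·81/64 = 1/3 ✓
b·Ac: (-224/891)·(-297/448) = 1/6 ✓; 3 stages ⇒ order 3.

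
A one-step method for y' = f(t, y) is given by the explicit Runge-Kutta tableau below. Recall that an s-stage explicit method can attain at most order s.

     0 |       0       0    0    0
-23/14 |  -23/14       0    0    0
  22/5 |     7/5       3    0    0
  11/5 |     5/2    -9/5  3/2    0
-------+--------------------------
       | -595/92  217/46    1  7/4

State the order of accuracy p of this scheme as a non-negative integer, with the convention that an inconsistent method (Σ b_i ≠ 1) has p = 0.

2

b = (-595/92, 217/46, 1, 7/4)
c = (0, -23/14, 22/5, 11/5)
Ac = (0, 0, -69/14, 669/70)
Σ b_i: (-595/92)·1 + 217/46·1 + 1·1 + 7/4·1 = 1 ✓
b·c: 217/46·(-23/14) + 1·22/5 + 7/4·11/5 = 1/2 ✓
b·c²: 217/46·529/196 + 1·484/25 + 7/4·121/25 = 56787/1400 ≠ 1/3 ⇒ order 2.
b·Ac: 1·(-69/14) + 7/4·669/70 = 3303/280 ≠ 1/6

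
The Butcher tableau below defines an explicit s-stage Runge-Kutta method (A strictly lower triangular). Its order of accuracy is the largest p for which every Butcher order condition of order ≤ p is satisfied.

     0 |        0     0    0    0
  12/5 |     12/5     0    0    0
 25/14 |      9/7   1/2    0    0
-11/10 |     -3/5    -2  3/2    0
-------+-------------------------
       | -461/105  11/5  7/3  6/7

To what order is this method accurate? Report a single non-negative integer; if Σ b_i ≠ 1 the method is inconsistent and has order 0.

1

b = (-461/105, 11/5, 7/3, 6/7)
c = (0, 12/5, 25/14, -11/10)
Ac = (0, 0, 6/5, -297/140)
Σ b_i: (-461/105)·1 + 11/5·1 + 7/3·1 + 6/7·1 = 1 ✓
b·c: 11/5·12/5 + 7/3·25/14 + 6/7·(-11/10) = 8929/1050 ≠ 1/2 ⇒ order 1.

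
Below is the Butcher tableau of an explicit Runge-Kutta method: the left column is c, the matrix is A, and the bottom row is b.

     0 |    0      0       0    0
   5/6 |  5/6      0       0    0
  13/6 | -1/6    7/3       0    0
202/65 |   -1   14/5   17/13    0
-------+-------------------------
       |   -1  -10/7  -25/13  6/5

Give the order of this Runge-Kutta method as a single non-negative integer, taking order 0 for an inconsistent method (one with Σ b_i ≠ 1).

b = (-1, -10/7, -25/13, 6/5)
c = (0, 5/6, 13/6, 202/65)
Ac = (0, 0, 35/18, 31/6)
Σ b_i: (-1)·1 + (-10/7)·1 + (-25/13)·1 + 6/5·1 = -1434/455 ≠ 1 ⇒ order 0.

0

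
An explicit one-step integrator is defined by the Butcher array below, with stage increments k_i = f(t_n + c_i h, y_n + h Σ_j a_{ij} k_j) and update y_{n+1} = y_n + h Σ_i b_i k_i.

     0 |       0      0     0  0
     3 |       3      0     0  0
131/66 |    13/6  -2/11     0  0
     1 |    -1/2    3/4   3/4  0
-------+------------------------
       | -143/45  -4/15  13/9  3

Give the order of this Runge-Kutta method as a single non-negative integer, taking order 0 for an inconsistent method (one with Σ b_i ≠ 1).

1

b = (-143/45, -4/15, 13/9, 3)
c = (0, 3, 131/66, 1)
Ac = (0, 0, -6/11, 329/88)
Σ b_i: (-143/45)·1 + (-4/15)·1 + 13/9·1 + 3·1 = 1 ✓
b·c: (-4/15)·3 + 13/9·131/66 + 3·1 = 15049/2970 ≠ 1/2 ⇒ order 1.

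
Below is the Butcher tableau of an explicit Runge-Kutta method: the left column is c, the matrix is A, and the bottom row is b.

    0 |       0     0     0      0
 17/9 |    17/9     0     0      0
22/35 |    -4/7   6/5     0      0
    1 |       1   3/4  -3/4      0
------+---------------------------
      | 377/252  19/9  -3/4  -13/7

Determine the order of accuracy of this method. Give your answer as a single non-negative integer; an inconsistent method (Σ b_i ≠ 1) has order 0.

b = (377/252, 19/9, -3/4, -13/7)
c = (0, 17/9, 22/35, 1)
Ac = (0, 0, 34/15, 397/420)
Σ b_i: 377/252·1 + 19/9·1 + (-3/4)·1 + (-13/7)·1 = 1 ✓
b·c: 19/9·17/9 + (-3/4)·22/35 + (-13/7)·1 = 9407/5670 ≠ 1/2 ⇒ order 1.

1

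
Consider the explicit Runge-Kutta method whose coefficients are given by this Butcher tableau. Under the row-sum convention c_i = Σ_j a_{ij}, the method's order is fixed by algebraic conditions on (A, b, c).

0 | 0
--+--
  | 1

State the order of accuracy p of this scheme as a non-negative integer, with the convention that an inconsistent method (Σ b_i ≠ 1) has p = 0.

1

b = (1)
c = (0)
Σ b_i: 1·1 = 1 ✓; 1 stage ⇒ order 1.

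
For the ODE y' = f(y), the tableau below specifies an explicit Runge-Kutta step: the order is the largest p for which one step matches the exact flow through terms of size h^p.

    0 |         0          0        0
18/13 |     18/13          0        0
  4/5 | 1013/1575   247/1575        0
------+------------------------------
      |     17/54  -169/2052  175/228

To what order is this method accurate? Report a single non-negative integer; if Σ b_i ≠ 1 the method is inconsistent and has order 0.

3

b = (17/54, -169/2052, 175/228)
c = (0, 18/13, 4/5)
Ac = (0, 0, 38/175)
Σ b_i: 17/54·1 + (-169/2052)·1 + 175/228·1 = 1 ✓
b·c: (-169/2052)·18/13 + 175/228·4/5 = 1/2 ✓
b·c²: (-169/2052)·324/169 + 175/228·16/25 = 1/3 ✓
b·Ac: 175/228·38/175 = 1/6 ✓; 3 stages ⇒ order 3.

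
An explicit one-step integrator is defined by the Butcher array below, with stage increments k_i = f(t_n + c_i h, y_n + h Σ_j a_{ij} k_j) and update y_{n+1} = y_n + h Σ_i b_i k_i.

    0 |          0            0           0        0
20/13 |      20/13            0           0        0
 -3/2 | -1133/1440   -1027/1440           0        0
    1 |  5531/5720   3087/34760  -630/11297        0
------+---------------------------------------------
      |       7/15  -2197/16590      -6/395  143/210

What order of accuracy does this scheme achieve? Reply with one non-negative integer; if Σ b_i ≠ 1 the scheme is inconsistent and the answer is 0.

4

b = (7/15, -2197/16590, -6/395, 143/210)
c = (0, 20/13, -3/2, 1)
Ac = (0, 0, -79/72, 63/286)
Σ b_i: 7/15·1 + (-2197/16590)·1 + (-6/395)·1 + 143/210·1 = 1 ✓
b·c: (-2197/16590)·20/13 + (-6/395)·(-3/2) + 143/210·1 = 1/2 ✓
b·c²: (-2197/16590)·400/169 + (-6/395)·9/4 + 143/210·1 = 1/3 ✓
b·Ac: (-6/395)·(-79/72) + 143/210·63/286 = 1/6 ✓
b·c³: (-2197/16590)·8000/2197 + (-6/395)·(-27/8) + 143/210·1 = 1/4 ✓
b·(c∘Ac): (-6/395)·79/48 + 143/210·63/286 = 1/8 ✓
b·Ac²: (-6/395)·(-395/234) + 143/210·315/3718 = 1/12 ✓
b·A²c: 143/210·35/572 = 1/24 ✓; 4 stages ⇒ order 4.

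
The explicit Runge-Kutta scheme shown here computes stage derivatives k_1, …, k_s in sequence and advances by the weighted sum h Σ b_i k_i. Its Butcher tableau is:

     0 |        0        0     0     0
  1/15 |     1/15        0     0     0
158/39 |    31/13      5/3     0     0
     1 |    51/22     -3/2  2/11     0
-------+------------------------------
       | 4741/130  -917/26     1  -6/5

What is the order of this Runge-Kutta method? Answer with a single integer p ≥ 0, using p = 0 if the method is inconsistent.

2

b = (4741/130, -917/26, 1, -6/5)
c = (0, 1/15, 158/39, 1)
Ac = (0, 0, 1/9, 2731/4290)
Σ b_i: 4741/130·1 + (-917/26)·1 + 1·1 + (-6/5)·1 = 1 ✓
b·c: (-917/26)·1/15 + 1·158/39 + (-6/5)·1 = 1/2 ✓
b·c²: (-917/26)·1/225 + 1·24964/1521 + (-6/5)·1 = 381673/25350 ≠ 1/3 ⇒ order 2.
b·Ac: 1·1/9 + (-6/5)·2731/4290 = -21004/32175 ≠ 1/6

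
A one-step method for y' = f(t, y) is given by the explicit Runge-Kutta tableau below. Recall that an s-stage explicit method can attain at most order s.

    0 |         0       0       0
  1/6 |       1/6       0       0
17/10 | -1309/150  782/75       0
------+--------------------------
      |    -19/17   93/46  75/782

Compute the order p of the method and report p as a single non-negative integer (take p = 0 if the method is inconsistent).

b = (-19/17, 93/46, 75/782)
c = (0, 1/6, 17/10)
Ac = (0, 0, 391/225)
Σ b_i: (-19/17)·1 + 93/46·1 + 75/782·1 = 1 ✓
b·c: 93/46·1/6 + 75/782·17/10 = 1/2 ✓
b·c²: 93/46·1/36 + 75/782·289/100 = 1/3 ✓
b·Ac: 75/782·391/225 = 1/6 ✓; 3 stages ⇒ order 3.

3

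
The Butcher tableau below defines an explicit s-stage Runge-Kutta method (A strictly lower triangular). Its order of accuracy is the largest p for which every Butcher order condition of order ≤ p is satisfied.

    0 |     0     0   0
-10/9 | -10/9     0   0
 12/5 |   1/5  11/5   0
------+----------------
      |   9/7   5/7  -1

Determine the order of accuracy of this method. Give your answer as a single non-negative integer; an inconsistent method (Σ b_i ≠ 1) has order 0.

b = (9/7, 5/7, -1)
c = (0, -10/9, 12/5)
Ac = (0, 0, -22/9)
Σ b_i: 9/7·1 + 5/7·1 + (-1)·1 = 1 ✓
b·c: 5/7·(-10/9) + (-1)·12/5 = -1006/315 ≠ 1/2 ⇒ order 1.

1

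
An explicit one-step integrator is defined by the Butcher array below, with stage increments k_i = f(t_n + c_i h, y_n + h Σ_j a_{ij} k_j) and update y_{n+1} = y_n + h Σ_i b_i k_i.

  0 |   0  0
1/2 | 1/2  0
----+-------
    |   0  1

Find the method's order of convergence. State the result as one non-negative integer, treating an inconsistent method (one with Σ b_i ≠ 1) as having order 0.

b = (0, 1)
c = (0, 1/2)
Σ b_i: 1·1 = 1 ✓
b·c: 1·1/2 = 1/2 ✓; 2 stages ⇒ order 2.

2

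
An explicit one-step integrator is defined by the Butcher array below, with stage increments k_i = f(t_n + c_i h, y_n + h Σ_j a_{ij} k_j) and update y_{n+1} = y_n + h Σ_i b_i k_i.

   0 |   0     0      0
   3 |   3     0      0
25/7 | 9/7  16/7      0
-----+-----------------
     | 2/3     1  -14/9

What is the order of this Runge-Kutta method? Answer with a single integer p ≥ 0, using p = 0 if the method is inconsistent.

0

b = (2/3, 1, -14/9)
c = (0, 3, 25/7)
Ac = (0, 0, 48/7)
Σ b_i: 2/3·1 + 1·1 + (-14/9)·1 = 1/9 ≠ 1 ⇒ order 0.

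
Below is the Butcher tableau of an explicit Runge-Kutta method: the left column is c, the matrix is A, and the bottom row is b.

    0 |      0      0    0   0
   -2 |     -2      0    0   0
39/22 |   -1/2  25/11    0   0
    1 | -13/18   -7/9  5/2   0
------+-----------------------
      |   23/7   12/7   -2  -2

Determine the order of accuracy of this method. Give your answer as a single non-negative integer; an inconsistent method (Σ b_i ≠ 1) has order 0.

b = (23/7, 12/7, -2, -2)
c = (0, -2, 39/22, 1)
Ac = (0, 0, -50/11, 2371/396)
Σ b_i: 23/7·1 + 12/7·1 + (-2)·1 + (-2)·1 = 1 ✓
b·c: 12/7·(-2) + (-2)·39/22 + (-2)·1 = -691/77 ≠ 1/2 ⇒ order 1.

1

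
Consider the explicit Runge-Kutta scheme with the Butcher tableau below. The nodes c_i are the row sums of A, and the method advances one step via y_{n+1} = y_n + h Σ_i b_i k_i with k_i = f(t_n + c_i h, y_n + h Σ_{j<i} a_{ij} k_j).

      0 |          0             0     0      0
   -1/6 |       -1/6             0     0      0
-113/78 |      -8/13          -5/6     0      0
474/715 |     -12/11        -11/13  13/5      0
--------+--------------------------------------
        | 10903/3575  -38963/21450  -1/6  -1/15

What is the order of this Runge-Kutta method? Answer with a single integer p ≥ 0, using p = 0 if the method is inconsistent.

b = (10903/3575, -38963/21450, -1/6, -1/15)
c = (0, -1/6, -113/78, 474/715)
Ac = (0, 0, 5/36, -707/195)
Σ b_i: 10903/3575·1 + (-38963/21450)·1 + (-1/6)·1 + (-1/15)·1 = 1 ✓
b·c: (-38963/21450)·(-1/6) + (-1/6)·(-113/78) + (-1/15)·474/715 = 1/2 ✓
b·c²: (-38963/21450)·1/36 + (-1/6)·12769/6084 + (-1/15)·224676/511225 = -118583171/276061500 ≠ 1/3 ⇒ order 2.
b·Ac: (-1/6)·5/36 + (-1/15)·(-707/195) = 15343/70200 ≠ 1/6

2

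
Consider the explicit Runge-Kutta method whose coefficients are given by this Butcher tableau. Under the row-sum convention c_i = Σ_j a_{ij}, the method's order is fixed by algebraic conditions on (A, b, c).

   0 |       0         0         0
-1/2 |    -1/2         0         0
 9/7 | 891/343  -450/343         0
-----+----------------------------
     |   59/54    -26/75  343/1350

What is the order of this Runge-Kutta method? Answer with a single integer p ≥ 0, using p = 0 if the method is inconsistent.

b = (59/54, -26/75, 343/1350)
c = (0, -1/2, 9/7)
Ac = (0, 0, 225/343)
Σ b_i: 59/54·1 + (-26/75)·1 + 343/1350·1 = 1 ✓
b·c: (-26/75)·(-1/2) + 343/1350·9/7 = 1/2 ✓
b·c²: (-26/75)·1/4 + 343/1350·81/49 = 1/3 ✓
b·Ac: 343/1350·225/343 = 1/6 ✓; 3 stages ⇒ order 3.

3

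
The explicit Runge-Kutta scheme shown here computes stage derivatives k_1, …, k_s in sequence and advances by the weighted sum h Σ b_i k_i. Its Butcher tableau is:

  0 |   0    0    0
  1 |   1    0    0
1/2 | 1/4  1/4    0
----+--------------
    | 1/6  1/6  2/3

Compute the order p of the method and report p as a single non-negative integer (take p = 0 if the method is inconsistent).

3

b = (1/6, 1/6, 2/3)
c = (0, 1, 1/2)
Ac = (0, 0, 1/4)
Σ b_i: 1/6·1 + 1/6·1 + 2/3·1 = 1 ✓
b·c: 1/6·1 + 2/3·1/2 = 1/2 ✓
b·c²: 1/6·1 + 2/3·1/4 = 1/3 ✓
b·Ac: 2/3·1/4 = 1/6 ✓; 3 stages ⇒ order 3.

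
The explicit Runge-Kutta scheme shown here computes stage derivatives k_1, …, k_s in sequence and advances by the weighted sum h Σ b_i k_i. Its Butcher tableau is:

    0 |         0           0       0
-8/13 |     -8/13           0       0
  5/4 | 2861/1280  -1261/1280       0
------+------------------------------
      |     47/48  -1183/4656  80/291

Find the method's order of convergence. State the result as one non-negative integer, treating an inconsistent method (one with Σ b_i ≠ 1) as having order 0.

3

b = (47/48, -1183/4656, 80/291)
c = (0, -8/13, 5/4)
Ac = (0, 0, 97/160)
Σ b_i: 47/48·1 + (-1183/4656)·1 + 80/291·1 = 1 ✓
b·c: (-1183/4656)·(-8/13) + 80/291·5/4 = 1/2 ✓
b·c²: (-1183/4656)·64/169 + 80/291·25/16 = 1/3 ✓
b·Ac: 80/291·97/160 = 1/6 ✓; 3 stages ⇒ order 3.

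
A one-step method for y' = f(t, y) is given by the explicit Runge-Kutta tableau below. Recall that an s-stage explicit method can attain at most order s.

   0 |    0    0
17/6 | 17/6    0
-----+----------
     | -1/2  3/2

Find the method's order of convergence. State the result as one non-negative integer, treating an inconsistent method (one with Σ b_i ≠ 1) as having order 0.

1

b = (-1/2, 3/2)
c = (0, 17/6)
Σ b_i: (-1/2)·1 + 3/2·1 = 1 ✓
b·c: 3/2·17/6 = 17/4 ≠ 1/2 ⇒ order 1.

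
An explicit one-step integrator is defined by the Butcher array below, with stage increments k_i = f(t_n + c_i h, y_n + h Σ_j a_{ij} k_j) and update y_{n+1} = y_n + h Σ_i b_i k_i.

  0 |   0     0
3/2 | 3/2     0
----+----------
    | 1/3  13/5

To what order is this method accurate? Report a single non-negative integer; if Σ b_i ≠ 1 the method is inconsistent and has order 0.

b = (1/3, 13/5)
c = (0, 3/2)
Σ b_i: 1/3·1 + 13/5·1 = 44/15 ≠ 1 ⇒ order 0.

0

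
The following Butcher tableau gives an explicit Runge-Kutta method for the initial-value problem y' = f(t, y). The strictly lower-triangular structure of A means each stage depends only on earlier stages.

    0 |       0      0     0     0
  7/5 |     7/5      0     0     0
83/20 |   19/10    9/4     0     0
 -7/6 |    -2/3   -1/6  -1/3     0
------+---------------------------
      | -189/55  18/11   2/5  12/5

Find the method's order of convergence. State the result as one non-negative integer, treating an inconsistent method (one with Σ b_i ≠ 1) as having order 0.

b = (-189/55, 18/11, 2/5, 12/5)
c = (0, 7/5, 83/20, -7/6)
Ac = (0, 0, 63/20, -97/60)
Σ b_i: (-189/55)·1 + 18/11·1 + 2/5·1 + 12/5·1 = 1 ✓
b·c: 18/11·7/5 + 2/5·83/20 + 12/5·(-7/6) = 633/550 ≠ 1/2 ⇒ order 1.

1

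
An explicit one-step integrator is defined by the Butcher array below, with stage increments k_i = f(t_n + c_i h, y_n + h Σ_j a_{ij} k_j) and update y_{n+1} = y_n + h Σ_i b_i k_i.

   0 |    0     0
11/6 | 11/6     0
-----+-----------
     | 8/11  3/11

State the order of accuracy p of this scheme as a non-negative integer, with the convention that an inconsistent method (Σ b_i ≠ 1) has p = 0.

b = (8/11, 3/11)
c = (0, 11/6)
Σ b_i: 8/11·1 + 3/11·1 = 1 ✓
b·c: 3/11·11/6 = 1/2 ✓; 2 stages ⇒ order 2.

2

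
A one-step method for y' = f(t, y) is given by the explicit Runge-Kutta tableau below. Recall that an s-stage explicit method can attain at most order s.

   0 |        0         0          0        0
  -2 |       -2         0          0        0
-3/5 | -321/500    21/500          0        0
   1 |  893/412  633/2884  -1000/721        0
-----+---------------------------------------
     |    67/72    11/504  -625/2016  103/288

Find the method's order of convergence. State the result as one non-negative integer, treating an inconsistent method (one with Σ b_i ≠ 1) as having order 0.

4

b = (67/72, 11/504, -625/2016, 103/288)
c = (0, -2, -3/5, 1)
Ac = (0, 0, -21/250, 81/206)
Σ b_i: 67/72·1 + 11/504·1 + (-625/2016)·1 + 103/288·1 = 1 ✓
b·c: 11/504·(-2) + (-625/2016)·(-3/5) + 103/288·1 = 1/2 ✓
b·c²: 11/504·4 + (-625/2016)·9/25 + 103/288·1 = 1/3 ✓
b·Ac: (-625/2016)·(-21/250) + 103/288·81/206 = 1/6 ✓
b·c³: 11/504·(-8) + (-625/2016)·(-27/125) + 103/288·1 = 1/4 ✓
b·(c∘Ac): (-625/2016)·63/1250 + 103/288·81/206 = 1/8 ✓
b·Ac²: (-625/2016)·21/125 + 103/288·39/103 = 1/12 ✓
b·A²c: 103/288·12/103 = 1/24 ✓; 4 stages ⇒ order 4.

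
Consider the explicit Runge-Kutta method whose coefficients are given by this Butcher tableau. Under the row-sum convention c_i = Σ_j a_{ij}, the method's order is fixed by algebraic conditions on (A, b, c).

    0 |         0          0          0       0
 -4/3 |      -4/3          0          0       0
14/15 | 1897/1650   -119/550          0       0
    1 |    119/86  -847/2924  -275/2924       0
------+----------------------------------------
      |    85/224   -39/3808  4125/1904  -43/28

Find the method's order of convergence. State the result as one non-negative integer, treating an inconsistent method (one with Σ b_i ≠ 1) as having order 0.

b = (85/224, -39/3808, 4125/1904, -43/28)
c = (0, -4/3, 14/15, 1)
Ac = (0, 0, 238/825, 77/258)
Σ b_i: 85/224·1 + (-39/3808)·1 + 4125/1904·1 + (-43/28)·1 = 1 ✓
b·c: (-39/3808)·(-4/3) + 4125/1904·14/15 + (-43/28)·1 = 1/2 ✓
b·c²: (-39/3808)·16/9 + 4125/1904·196/225 + (-43/28)·1 = 1/3 ✓
b·Ac: 4125/1904·238/825 + (-43/28)·77/258 = 1/6 ✓
b·c³: (-39/3808)·(-64/27) + 4125/1904·2744/3375 + (-43/28)·1 = 1/4 ✓
b·(c∘Ac): 4125/1904·3332/12375 + (-43/28)·77/258 = 1/8 ✓
b·Ac²: 4125/1904·(-952/2475) + (-43/28)·(-77/129) = 1/12 ✓
b·A²c: (-43/28)·(-7/258) = 1/24 ✓; 4 stages ⇒ order 4.

4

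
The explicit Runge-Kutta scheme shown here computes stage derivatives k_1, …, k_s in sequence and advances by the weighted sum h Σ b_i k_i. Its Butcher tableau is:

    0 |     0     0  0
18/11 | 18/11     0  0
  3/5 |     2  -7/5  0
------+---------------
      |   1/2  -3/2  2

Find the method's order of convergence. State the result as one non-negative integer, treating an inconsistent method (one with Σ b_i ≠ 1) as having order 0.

b = (1/2, -3/2, 2)
c = (0, 18/11, 3/5)
Ac = (0, 0, -126/55)
Σ b_i: 1/2·1 + (-3/2)·1 + 2·1 = 1 ✓
b·c: (-3/2)·18/11 + 2·3/5 = -69/55 ≠ 1/2 ⇒ order 1.

1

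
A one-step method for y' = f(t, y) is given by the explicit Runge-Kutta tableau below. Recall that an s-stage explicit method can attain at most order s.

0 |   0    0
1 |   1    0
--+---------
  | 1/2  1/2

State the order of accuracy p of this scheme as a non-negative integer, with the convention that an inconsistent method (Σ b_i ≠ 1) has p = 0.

b = (1/2, 1/2)
c = (0, 1)
Σ b_i: 1/2·1 + 1/2·1 = 1 ✓
b·c: 1/2·1 = 1/2 ✓; 2 stages ⇒ order 2.

2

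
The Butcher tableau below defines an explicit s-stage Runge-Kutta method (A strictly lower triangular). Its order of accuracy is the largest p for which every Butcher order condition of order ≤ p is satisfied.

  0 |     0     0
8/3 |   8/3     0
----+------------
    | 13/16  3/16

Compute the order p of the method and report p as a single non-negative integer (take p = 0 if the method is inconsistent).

b = (13/16, 3/16)
c = (0, 8/3)
Σ b_i: 13/16·1 + 3/16·1 = 1 ✓
b·c: 3/16·8/3 = 1/2 ✓; 2 stages ⇒ order 2.

2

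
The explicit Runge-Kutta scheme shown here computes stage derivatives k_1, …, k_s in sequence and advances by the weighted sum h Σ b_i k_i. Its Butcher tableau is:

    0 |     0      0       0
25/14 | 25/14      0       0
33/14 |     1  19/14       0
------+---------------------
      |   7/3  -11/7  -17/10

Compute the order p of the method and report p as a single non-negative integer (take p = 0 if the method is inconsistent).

0

b = (7/3, -11/7, -17/10)
c = (0, 25/14, 33/14)
Ac = (0, 0, 475/196)
Σ b_i: 7/3·1 + (-11/7)·1 + (-17/10)·1 = -197/210 ≠ 1 ⇒ order 0.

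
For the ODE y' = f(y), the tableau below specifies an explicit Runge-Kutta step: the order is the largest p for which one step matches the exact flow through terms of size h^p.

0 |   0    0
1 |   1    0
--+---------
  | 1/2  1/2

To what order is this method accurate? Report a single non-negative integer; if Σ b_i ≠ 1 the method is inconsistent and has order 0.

b = (1/2, 1/2)
c = (0, 1)
Σ b_i: 1/2·1 + 1/2·1 = 1 ✓
b·c: 1/2·1 = 1/2 ✓; 2 stages ⇒ order 2.

2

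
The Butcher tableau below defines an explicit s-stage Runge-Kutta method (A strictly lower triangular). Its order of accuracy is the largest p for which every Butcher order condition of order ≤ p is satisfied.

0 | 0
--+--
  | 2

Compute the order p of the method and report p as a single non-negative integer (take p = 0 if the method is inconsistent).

0

b = (2)
c = (0)
Σ b_i: 2·1 = 2 ≠ 1 ⇒ order 0.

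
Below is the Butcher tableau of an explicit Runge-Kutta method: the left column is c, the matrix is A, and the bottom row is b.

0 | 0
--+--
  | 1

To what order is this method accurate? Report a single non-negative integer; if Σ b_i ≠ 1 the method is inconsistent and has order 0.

1

b = (1)
c = (0)
Σ b_i: 1·1 = 1 ✓; 1 stage ⇒ order 1.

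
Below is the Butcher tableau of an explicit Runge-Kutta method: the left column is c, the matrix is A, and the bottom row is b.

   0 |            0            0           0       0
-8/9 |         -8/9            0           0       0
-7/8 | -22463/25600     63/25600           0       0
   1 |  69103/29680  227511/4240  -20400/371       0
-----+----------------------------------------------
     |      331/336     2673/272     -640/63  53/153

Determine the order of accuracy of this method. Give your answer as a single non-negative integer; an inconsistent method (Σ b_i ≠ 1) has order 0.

4

b = (331/336, 2673/272, -640/63, 53/153)
c = (0, -8/9, -7/8, 1)
Ac = (0, 0, -7/3200, 221/530)
Σ b_i: 331/336·1 + 2673/272·1 + (-640/63)·1 + 53/153·1 = 1 ✓
b·c: 2673/272·(-8/9) + (-640/63)·(-7/8) + 53/153·1 = 1/2 ✓
b·c²: 2673/272·64/81 + (-640/63)·49/64 + 53/153·1 = 1/3 ✓
b·Ac: (-640/63)·(-7/3200) + 53/153·221/530 = 1/6 ✓
b·c³: 2673/272·(-512/729) + (-640/63)·(-343/512) + 53/153·1 = 1/4 ✓
b·(c∘Ac): (-640/63)·49/25600 + 53/153·221/530 = 1/8 ✓
b·Ac²: (-640/63)·7/3600 + 53/153·2839/9540 = 1/12 ✓
b·A²c: 53/153·51/424 = 1/24 ✓; 4 stages ⇒ order 4.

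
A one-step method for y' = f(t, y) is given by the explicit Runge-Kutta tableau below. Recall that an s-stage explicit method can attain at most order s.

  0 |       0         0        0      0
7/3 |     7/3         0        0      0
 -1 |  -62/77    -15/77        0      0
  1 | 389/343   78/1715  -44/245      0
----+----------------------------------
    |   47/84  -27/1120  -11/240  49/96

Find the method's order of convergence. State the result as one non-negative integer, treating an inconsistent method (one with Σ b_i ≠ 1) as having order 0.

4

b = (47/84, -27/1120, -11/240, 49/96)
c = (0, 7/3, -1, 1)
Ac = (0, 0, -5/11, 2/7)
Σ b_i: 47/84·1 + (-27/1120)·1 + (-11/240)·1 + 49/96·1 = 1 ✓
b·c: (-27/1120)·7/3 + (-11/240)·(-1) + 49/96·1 = 1/2 ✓
b·c²: (-27/1120)·49/9 + (-11/240)·1 + 49/96·1 = 1/3 ✓
b·Ac: (-11/240)·(-5/11) + 49/96·2/7 = 1/6 ✓
b·c³: (-27/1120)·343/27 + (-11/240)·(-1) + 49/96·1 = 1/4 ✓
b·(c∘Ac): (-11/240)·5/11 + 49/96·2/7 = 1/8 ✓
b·Ac²: (-11/240)·(-35/33) + 49/96·10/147 = 1/12 ✓
b·A²c: 49/96·4/49 = 1/24 ✓; 4 stages ⇒ order 4.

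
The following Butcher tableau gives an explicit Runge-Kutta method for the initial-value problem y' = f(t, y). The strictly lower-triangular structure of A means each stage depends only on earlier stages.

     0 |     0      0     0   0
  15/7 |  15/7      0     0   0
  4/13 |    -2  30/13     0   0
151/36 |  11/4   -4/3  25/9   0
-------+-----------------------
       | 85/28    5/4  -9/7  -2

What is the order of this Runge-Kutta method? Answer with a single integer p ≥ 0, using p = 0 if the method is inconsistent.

b = (85/28, 5/4, -9/7, -2)
c = (0, 15/7, 4/13, 151/36)
Ac = (0, 0, 450/91, -1640/819)
Σ b_i: 85/28·1 + 5/4·1 + (-9/7)·1 + (-2)·1 = 1 ✓
b·c: 5/4·15/7 + (-9/7)·4/13 + (-2)·151/36 = -20003/3276 ≠ 1/2 ⇒ order 1.

1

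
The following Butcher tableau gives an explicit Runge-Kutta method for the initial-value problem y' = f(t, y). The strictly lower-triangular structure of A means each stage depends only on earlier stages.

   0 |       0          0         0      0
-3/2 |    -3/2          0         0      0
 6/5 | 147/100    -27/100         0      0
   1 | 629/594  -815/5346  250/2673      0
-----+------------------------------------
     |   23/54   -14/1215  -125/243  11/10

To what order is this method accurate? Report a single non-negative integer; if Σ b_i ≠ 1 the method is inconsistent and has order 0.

b = (23/54, -14/1215, -125/243, 11/10)
c = (0, -3/2, 6/5, 1)
Ac = (0, 0, 81/200, 15/44)
Σ b_i: 23/54·1 + (-14/1215)·1 + (-125/243)·1 + 11/10·1 = 1 ✓
b·c: (-14/1215)·(-3/2) + (-125/243)·6/5 + 11/10·1 = 1/2 ✓
b·c²: (-14/1215)·9/4 + (-125/243)·36/25 + 11/10·1 = 1/3 ✓
b·Ac: (-125/243)·81/200 + 11/10·15/44 = 1/6 ✓
b·c³: (-14/1215)·(-27/8) + (-125/243)·216/125 + 11/10·1 = 1/4 ✓
b·(c∘Ac): (-125/243)·243/500 + 11/10·15/44 = 1/8 ✓
b·Ac²: (-125/243)·(-243/400) + 11/10·(-5/24) = 1/12 ✓
b·A²c: 11/10·5/132 = 1/24 ✓; 4 stages ⇒ order 4.

4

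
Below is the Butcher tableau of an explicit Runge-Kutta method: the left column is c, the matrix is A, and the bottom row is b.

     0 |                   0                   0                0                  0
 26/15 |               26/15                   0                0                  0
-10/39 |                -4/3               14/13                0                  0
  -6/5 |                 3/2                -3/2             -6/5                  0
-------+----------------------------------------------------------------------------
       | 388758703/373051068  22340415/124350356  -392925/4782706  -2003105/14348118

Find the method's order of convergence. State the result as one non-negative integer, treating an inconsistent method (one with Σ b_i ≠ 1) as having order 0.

3

b = (388758703/373051068, 22340415/124350356, -392925/4782706, -2003105/14348118)
c = (0, 26/15, -10/39, -6/5)
Ac = (0, 0, 28/15, -149/65)
Σ b_i: 388758703/373051068·1 + 22340415/124350356·1 + (-392925/4782706)·1 + (-2003105/14348118)·1 = 1 ✓
b·c: 22340415/124350356·26/15 + (-392925/4782706)·(-10/39) + (-2003105/14348118)·(-6/5) = 1/2 ✓
b·c²: 22340415/124350356·676/225 + (-392925/4782706)·100/1521 + (-2003105/14348118)·36/25 = 1/3 ✓
b·Ac: (-392925/4782706)·28/15 + (-2003105/14348118)·(-149/65) = 1/6 ✓
b·c³: 22340415/124350356·17576/3375 + (-392925/4782706)·(-1000/59319) + (-2003105/14348118)·(-216/125) = 915706154/777189725 ≠ 1/4 ⇒ order 3.
b·(c∘Ac): (-392925/4782706)·(-56/117) + (-2003105/14348118)·894/325 = -12364699/35870295 ≠ 1/8
b·Ac²: (-392925/4782706)·728/225 + (-2003105/14348118)·(-19374/4225) = 174569539/466313835 ≠ 1/12
b·A²c: (-2003105/14348118)·(-56/25) = 11217388/35870295 ≠ 1/24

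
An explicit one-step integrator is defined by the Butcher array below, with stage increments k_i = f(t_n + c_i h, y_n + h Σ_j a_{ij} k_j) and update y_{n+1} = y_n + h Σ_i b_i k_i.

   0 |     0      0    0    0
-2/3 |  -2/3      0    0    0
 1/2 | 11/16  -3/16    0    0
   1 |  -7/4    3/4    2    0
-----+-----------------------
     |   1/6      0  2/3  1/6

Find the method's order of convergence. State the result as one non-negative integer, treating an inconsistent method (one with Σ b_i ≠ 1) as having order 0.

4

b = (1/6, 0, 2/3, 1/6)
c = (0, -2/3, 1/2, 1)
Ac = (0, 0, 1/8, 1/2)
Σ b_i: 1/6·1 + 2/3·1 + 1/6·1 = 1 ✓
b·c: 2/3·1/2 + 1/6·1 = 1/2 ✓
b·c²: 2/3·1/4 + 1/6·1 = 1/3 ✓
b·Ac: 2/3·1/8 + 1/6·1/2 = 1/6 ✓
b·c³: 2/3·1/8 + 1/6·1 = 1/4 ✓
b·(c∘Ac): 2/3·1/16 + 1/6·1/2 = 1/8 ✓
b·Ac²: 2/3·(-1/12) + 1/6·5/6 = 1/12 ✓
b·A²c: 1/6·1/4 = 1/24 ✓; 4 stages ⇒ order 4.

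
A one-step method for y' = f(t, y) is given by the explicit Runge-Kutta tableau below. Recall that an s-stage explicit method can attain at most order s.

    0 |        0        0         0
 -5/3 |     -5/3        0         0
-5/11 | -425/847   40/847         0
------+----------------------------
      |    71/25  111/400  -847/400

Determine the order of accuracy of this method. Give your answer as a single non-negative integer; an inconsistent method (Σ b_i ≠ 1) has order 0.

b = (71/25, 111/400, -847/400)
c = (0, -5/3, -5/11)
Ac = (0, 0, -200/2541)
Σ b_i: 71/25·1 + 111/400·1 + (-847/400)·1 = 1 ✓
b·c: 111/400·(-5/3) + (-847/400)·(-5/11) = 1/2 ✓
b·c²: 111/400·25/9 + (-847/400)·25/121 = 1/3 ✓
b·Ac: (-847/400)·(-200/2541) = 1/6 ✓; 3 stages ⇒ order 3.

3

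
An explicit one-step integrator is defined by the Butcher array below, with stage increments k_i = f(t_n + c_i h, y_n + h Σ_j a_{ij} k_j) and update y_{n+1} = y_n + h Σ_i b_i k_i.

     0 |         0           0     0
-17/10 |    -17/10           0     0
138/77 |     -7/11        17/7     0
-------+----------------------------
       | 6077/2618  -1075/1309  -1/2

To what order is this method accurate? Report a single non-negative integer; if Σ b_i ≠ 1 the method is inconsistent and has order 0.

b = (6077/2618, -1075/1309, -1/2)
c = (0, -17/10, 138/77)
Ac = (0, 0, -289/70)
Σ b_i: 6077/2618·1 + (-1075/1309)·1 + (-1/2)·1 = 1 ✓
b·c: (-1075/1309)·(-17/10) + (-1/2)·138/77 = 1/2 ✓
b·c²: (-1075/1309)·289/100 + (-1/2)·19044/5929 = -94375/23716 ≠ 1/3 ⇒ order 2.
b·Ac: (-1/2)·(-289/70) = 289/140 ≠ 1/6

2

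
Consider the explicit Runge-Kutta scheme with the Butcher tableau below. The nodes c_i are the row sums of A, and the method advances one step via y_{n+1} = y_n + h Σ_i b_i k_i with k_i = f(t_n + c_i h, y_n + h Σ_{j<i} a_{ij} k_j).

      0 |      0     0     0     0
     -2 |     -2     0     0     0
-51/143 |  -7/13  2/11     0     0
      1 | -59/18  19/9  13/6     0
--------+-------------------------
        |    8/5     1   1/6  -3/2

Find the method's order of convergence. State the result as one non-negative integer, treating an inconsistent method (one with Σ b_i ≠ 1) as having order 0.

b = (8/5, 1, 1/6, -3/2)
c = (0, -2, -51/143, 1)
Ac = (0, 0, -4/11, -989/198)
Σ b_i: 8/5·1 + 1·1 + 1/6·1 + (-3/2)·1 = 19/15 ≠ 1 ⇒ order 0.

0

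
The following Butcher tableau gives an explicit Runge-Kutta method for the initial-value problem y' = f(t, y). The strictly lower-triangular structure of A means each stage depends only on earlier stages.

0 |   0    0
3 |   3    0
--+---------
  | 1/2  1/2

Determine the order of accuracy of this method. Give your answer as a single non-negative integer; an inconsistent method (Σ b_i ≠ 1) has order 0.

1

b = (1/2, 1/2)
c = (0, 3)
Σ b_i: 1/2·1 + 1/2·1 = 1 ✓
b·c: 1/2·3 = 3/2 ≠ 1/2 ⇒ order 1.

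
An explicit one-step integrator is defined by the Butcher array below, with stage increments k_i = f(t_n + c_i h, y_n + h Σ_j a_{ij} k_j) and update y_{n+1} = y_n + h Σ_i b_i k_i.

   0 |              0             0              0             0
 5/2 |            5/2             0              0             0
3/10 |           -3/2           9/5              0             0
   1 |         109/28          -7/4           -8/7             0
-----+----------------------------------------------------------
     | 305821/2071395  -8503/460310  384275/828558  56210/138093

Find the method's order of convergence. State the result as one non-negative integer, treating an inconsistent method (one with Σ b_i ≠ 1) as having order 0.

3

b = (305821/2071395, -8503/460310, 384275/828558, 56210/138093)
c = (0, 5/2, 3/10, 1)
Ac = (0, 0, 9/2, -1321/280)
Σ b_i: 305821/2071395·1 + (-8503/460310)·1 + 384275/828558·1 + 56210/138093·1 = 1 ✓
b·c: (-8503/460310)·5/2 + 384275/828558·3/10 + 56210/138093·1 = 1/2 ✓
b·c²: (-8503/460310)·25/4 + 384275/828558·9/100 + 56210/138093·1 = 1/3 ✓
b·Ac: 384275/828558·9/2 + 56210/138093·(-1321/280) = 1/6 ✓
b·c³: (-8503/460310)·125/8 + 384275/828558·27/1000 + 56210/138093·1 = 723257/5523720 ≠ 1/4 ⇒ order 3.
b·(c∘Ac): 384275/828558·27/20 + 56210/138093·(-1321/280) = -1429831/1104744 ≠ 1/8
b·Ac²: 384275/828558·45/4 + 56210/138093·(-30913/2800) = 1998743/2761860 ≠ 1/12
b·A²c: 56210/138093·(-36/7) = -96360/46031 ≠ 1/24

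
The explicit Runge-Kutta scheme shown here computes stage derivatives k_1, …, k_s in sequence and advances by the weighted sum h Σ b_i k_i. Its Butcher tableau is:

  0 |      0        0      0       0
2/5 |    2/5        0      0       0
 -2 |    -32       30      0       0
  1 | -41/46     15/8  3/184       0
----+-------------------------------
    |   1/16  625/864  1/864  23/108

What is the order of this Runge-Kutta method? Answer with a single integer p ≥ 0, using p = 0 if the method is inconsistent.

b = (1/16, 625/864, 1/864, 23/108)
c = (0, 2/5, -2, 1)
Ac = (0, 0, 12, 33/46)
Σ b_i: 1/16·1 + 625/864·1 + 1/864·1 + 23/108·1 = 1 ✓
b·c: 625/864·2/5 + 1/864·(-2) + 23/108·1 = 1/2 ✓
b·c²: 625/864·4/25 + 1/864·4 + 23/108·1 = 1/3 ✓
b·Ac: 1/864·12 + 23/108·33/46 = 1/6 ✓
b·c³: 625/864·8/125 + 1/864·(-8) + 23/108·1 = 1/4 ✓
b·(c∘Ac): 1/864·(-24) + 23/108·33/46 = 1/8 ✓
b·Ac²: 1/864·24/5 + 23/108·42/115 = 1/12 ✓
b·A²c: 23/108·9/46 = 1/24 ✓; 4 stages ⇒ order 4.

4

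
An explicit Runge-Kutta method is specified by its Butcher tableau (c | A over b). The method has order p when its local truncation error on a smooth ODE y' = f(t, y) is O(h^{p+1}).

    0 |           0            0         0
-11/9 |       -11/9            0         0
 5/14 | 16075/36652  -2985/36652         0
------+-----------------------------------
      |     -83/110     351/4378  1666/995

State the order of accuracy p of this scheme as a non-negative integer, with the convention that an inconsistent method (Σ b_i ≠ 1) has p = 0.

3

b = (-83/110, 351/4378, 1666/995)
c = (0, -11/9, 5/14)
Ac = (0, 0, 995/9996)
Σ b_i: (-83/110)·1 + 351/4378·1 + 1666/995·1 = 1 ✓
b·c: 351/4378·(-11/9) + 1666/995·5/14 = 1/2 ✓
b·c²: 351/4378·121/81 + 1666/995·25/196 = 1/3 ✓
b·Ac: 1666/995·995/9996 = 1/6 ✓; 3 stages ⇒ order 3.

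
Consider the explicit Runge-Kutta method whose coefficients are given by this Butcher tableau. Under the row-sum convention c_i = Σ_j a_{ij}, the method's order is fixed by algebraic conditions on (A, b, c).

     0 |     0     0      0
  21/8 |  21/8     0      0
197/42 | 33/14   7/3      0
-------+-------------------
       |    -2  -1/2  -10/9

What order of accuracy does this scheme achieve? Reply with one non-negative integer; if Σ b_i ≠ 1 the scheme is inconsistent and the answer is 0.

0

b = (-2, -1/2, -10/9)
c = (0, 21/8, 197/42)
Ac = (0, 0, 49/8)
Σ b_i: (-2)·1 + (-1/2)·1 + (-10/9)·1 = -65/18 ≠ 1 ⇒ order 0.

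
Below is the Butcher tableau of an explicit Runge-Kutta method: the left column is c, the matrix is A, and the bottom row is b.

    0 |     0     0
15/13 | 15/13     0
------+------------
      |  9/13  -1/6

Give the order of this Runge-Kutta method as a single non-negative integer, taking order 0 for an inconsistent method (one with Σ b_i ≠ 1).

0

b = (9/13, -1/6)
c = (0, 15/13)
Σ b_i: 9/13·1 + (-1/6)·1 = 41/78 ≠ 1 ⇒ order 0.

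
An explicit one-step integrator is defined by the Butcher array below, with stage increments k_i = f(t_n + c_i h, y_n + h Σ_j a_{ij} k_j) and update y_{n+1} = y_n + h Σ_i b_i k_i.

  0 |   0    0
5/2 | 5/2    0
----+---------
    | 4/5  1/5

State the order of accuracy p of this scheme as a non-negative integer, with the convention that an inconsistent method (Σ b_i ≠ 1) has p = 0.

2

b = (4/5, 1/5)
c = (0, 5/2)
Σ b_i: 4/5·1 + 1/5·1 = 1 ✓
b·c: 1/5·5/2 = 1/2 ✓; 2 stages ⇒ order 2.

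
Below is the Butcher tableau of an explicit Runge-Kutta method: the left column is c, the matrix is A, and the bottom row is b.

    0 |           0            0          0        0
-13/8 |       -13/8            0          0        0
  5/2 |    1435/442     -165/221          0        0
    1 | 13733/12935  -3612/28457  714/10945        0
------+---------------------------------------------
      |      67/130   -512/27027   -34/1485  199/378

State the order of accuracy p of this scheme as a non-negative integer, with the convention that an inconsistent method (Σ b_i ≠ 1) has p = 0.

4

b = (67/130, -512/27027, -34/1485, 199/378)
c = (0, -13/8, 5/2, 1)
Ac = (0, 0, 165/136, 147/398)
Σ b_i: 67/130·1 + (-512/27027)·1 + (-34/1485)·1 + 199/378·1 = 1 ✓
b·c: (-512/27027)·(-13/8) + (-34/1485)·5/2 + 199/378·1 = 1/2 ✓
b·c²: (-512/27027)·169/64 + (-34/1485)·25/4 + 199/378·1 = 1/3 ✓
b·Ac: (-34/1485)·165/136 + 199/378·147/398 = 1/6 ✓
b·c³: (-512/27027)·(-2197/512) + (-34/1485)·125/8 + 199/378·1 = 1/4 ✓
b·(c∘Ac): (-34/1485)·825/272 + 199/378·147/398 = 1/8 ✓
b·Ac²: (-34/1485)·(-2145/1088) + 199/378·231/3184 = 1/12 ✓
b·A²c: 199/378·63/796 = 1/24 ✓; 4 stages ⇒ order 4.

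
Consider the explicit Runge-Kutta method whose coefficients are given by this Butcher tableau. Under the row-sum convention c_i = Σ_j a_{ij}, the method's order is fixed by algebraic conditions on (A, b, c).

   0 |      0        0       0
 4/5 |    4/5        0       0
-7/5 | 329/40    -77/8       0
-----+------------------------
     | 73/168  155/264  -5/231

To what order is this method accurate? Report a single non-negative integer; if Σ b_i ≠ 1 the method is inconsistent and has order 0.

b = (73/168, 155/264, -5/231)
c = (0, 4/5, -7/5)
Ac = (0, 0, -77/10)
Σ b_i: 73/168·1 + 155/264·1 + (-5/231)·1 = 1 ✓
b·c: 155/264·4/5 + (-5/231)·(-7/5) = 1/2 ✓
b·c²: 155/264·16/25 + (-5/231)·49/25 = 1/3 ✓
b·Ac: (-5/231)·(-77/10) = 1/6 ✓; 3 stages ⇒ order 3.

3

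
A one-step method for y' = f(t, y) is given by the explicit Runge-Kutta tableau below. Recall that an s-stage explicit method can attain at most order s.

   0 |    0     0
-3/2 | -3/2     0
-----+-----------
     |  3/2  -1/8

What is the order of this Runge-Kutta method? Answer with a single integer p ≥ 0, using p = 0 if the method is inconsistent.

b = (3/2, -1/8)
c = (0, -3/2)
Σ b_i: 3/2·1 + (-1/8)·1 = 11/8 ≠ 1 ⇒ order 0.

0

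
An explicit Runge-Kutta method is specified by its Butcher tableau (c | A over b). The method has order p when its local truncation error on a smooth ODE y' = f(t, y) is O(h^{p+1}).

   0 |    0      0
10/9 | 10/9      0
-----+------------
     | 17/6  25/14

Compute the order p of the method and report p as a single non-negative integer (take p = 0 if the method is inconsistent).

b = (17/6, 25/14)
c = (0, 10/9)
Σ b_i: 17/6·1 + 25/14·1 = 97/21 ≠ 1 ⇒ order 0.

0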